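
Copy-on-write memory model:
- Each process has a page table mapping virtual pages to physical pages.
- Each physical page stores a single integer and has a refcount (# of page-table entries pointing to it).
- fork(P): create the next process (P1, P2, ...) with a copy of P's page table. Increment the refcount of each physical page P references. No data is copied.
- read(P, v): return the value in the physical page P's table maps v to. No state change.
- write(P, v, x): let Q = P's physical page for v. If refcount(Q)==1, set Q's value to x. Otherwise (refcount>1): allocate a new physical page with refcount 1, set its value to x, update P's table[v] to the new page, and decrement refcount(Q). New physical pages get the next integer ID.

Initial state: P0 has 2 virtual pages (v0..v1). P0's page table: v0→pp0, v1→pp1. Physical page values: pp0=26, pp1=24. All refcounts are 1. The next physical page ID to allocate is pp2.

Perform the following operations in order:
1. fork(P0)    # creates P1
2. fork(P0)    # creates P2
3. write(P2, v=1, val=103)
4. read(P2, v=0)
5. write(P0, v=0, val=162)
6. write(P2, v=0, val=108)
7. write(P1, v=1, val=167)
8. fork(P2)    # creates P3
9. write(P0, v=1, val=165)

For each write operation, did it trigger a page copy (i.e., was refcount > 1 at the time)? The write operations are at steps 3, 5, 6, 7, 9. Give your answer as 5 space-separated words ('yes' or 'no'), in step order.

Op 1: fork(P0) -> P1. 2 ppages; refcounts: pp0:2 pp1:2
Op 2: fork(P0) -> P2. 2 ppages; refcounts: pp0:3 pp1:3
Op 3: write(P2, v1, 103). refcount(pp1)=3>1 -> COPY to pp2. 3 ppages; refcounts: pp0:3 pp1:2 pp2:1
Op 4: read(P2, v0) -> 26. No state change.
Op 5: write(P0, v0, 162). refcount(pp0)=3>1 -> COPY to pp3. 4 ppages; refcounts: pp0:2 pp1:2 pp2:1 pp3:1
Op 6: write(P2, v0, 108). refcount(pp0)=2>1 -> COPY to pp4. 5 ppages; refcounts: pp0:1 pp1:2 pp2:1 pp3:1 pp4:1
Op 7: write(P1, v1, 167). refcount(pp1)=2>1 -> COPY to pp5. 6 ppages; refcounts: pp0:1 pp1:1 pp2:1 pp3:1 pp4:1 pp5:1
Op 8: fork(P2) -> P3. 6 ppages; refcounts: pp0:1 pp1:1 pp2:2 pp3:1 pp4:2 pp5:1
Op 9: write(P0, v1, 165). refcount(pp1)=1 -> write in place. 6 ppages; refcounts: pp0:1 pp1:1 pp2:2 pp3:1 pp4:2 pp5:1

yes yes yes yes no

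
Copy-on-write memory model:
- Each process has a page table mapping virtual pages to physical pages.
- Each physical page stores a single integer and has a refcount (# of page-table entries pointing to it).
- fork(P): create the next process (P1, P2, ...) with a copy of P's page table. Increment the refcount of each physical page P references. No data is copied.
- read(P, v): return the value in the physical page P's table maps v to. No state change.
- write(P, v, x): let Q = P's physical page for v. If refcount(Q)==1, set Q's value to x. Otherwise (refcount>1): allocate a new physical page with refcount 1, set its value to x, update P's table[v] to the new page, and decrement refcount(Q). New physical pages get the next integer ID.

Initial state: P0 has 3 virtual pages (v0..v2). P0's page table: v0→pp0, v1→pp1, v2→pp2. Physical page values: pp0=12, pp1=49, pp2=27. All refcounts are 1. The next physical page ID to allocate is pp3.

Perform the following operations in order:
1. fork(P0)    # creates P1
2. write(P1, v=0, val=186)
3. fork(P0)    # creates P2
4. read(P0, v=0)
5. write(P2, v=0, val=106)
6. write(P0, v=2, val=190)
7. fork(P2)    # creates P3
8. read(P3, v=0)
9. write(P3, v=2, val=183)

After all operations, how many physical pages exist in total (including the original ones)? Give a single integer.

Op 1: fork(P0) -> P1. 3 ppages; refcounts: pp0:2 pp1:2 pp2:2
Op 2: write(P1, v0, 186). refcount(pp0)=2>1 -> COPY to pp3. 4 ppages; refcounts: pp0:1 pp1:2 pp2:2 pp3:1
Op 3: fork(P0) -> P2. 4 ppages; refcounts: pp0:2 pp1:3 pp2:3 pp3:1
Op 4: read(P0, v0) -> 12. No state change.
Op 5: write(P2, v0, 106). refcount(pp0)=2>1 -> COPY to pp4. 5 ppages; refcounts: pp0:1 pp1:3 pp2:3 pp3:1 pp4:1
Op 6: write(P0, v2, 190). refcount(pp2)=3>1 -> COPY to pp5. 6 ppages; refcounts: pp0:1 pp1:3 pp2:2 pp3:1 pp4:1 pp5:1
Op 7: fork(P2) -> P3. 6 ppages; refcounts: pp0:1 pp1:4 pp2:3 pp3:1 pp4:2 pp5:1
Op 8: read(P3, v0) -> 106. No state change.
Op 9: write(P3, v2, 183). refcount(pp2)=3>1 -> COPY to pp6. 7 ppages; refcounts: pp0:1 pp1:4 pp2:2 pp3:1 pp4:2 pp5:1 pp6:1

Answer: 7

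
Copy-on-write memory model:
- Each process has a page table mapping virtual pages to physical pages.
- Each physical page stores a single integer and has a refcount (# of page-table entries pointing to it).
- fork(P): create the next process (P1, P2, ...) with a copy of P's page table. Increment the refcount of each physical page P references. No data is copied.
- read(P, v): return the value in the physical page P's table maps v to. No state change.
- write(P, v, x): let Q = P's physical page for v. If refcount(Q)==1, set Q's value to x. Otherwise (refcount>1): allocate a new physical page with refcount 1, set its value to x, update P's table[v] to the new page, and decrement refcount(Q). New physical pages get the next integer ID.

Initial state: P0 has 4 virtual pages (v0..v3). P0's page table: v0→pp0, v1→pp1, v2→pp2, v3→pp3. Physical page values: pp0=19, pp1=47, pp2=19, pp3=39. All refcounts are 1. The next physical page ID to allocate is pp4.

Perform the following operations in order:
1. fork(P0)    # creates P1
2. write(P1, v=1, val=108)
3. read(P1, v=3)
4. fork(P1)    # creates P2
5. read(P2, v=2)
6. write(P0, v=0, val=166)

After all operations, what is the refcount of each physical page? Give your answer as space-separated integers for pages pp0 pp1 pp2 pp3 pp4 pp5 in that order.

Op 1: fork(P0) -> P1. 4 ppages; refcounts: pp0:2 pp1:2 pp2:2 pp3:2
Op 2: write(P1, v1, 108). refcount(pp1)=2>1 -> COPY to pp4. 5 ppages; refcounts: pp0:2 pp1:1 pp2:2 pp3:2 pp4:1
Op 3: read(P1, v3) -> 39. No state change.
Op 4: fork(P1) -> P2. 5 ppages; refcounts: pp0:3 pp1:1 pp2:3 pp3:3 pp4:2
Op 5: read(P2, v2) -> 19. No state change.
Op 6: write(P0, v0, 166). refcount(pp0)=3>1 -> COPY to pp5. 6 ppages; refcounts: pp0:2 pp1:1 pp2:3 pp3:3 pp4:2 pp5:1

Answer: 2 1 3 3 2 1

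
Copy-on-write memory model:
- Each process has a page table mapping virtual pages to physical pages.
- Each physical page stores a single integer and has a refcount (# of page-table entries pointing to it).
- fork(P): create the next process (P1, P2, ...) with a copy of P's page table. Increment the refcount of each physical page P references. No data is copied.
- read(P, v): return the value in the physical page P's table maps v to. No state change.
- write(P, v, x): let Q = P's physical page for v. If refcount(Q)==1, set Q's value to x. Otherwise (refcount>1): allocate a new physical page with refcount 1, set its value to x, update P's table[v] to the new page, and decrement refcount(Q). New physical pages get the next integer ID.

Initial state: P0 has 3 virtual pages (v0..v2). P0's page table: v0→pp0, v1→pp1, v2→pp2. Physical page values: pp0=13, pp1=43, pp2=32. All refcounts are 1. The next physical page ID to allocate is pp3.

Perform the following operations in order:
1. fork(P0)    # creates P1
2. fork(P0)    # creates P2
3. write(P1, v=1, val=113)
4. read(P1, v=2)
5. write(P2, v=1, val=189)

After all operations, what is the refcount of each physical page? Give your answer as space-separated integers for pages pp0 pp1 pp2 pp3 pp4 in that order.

Answer: 3 1 3 1 1

Derivation:
Op 1: fork(P0) -> P1. 3 ppages; refcounts: pp0:2 pp1:2 pp2:2
Op 2: fork(P0) -> P2. 3 ppages; refcounts: pp0:3 pp1:3 pp2:3
Op 3: write(P1, v1, 113). refcount(pp1)=3>1 -> COPY to pp3. 4 ppages; refcounts: pp0:3 pp1:2 pp2:3 pp3:1
Op 4: read(P1, v2) -> 32. No state change.
Op 5: write(P2, v1, 189). refcount(pp1)=2>1 -> COPY to pp4. 5 ppages; refcounts: pp0:3 pp1:1 pp2:3 pp3:1 pp4:1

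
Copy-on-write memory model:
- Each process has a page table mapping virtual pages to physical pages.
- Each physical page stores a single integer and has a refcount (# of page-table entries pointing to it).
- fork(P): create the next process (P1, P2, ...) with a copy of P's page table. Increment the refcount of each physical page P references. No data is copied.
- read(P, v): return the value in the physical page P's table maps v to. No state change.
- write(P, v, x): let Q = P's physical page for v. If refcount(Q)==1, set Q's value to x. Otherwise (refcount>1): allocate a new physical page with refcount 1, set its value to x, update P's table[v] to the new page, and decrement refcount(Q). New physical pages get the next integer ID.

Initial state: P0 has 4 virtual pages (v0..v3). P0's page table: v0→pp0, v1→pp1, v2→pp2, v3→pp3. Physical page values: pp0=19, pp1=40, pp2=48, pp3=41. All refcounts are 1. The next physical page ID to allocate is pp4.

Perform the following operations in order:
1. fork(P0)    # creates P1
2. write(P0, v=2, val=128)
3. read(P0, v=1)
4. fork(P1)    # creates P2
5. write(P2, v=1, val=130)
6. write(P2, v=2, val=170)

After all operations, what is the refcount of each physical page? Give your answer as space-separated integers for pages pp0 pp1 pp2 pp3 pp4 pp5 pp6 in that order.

Op 1: fork(P0) -> P1. 4 ppages; refcounts: pp0:2 pp1:2 pp2:2 pp3:2
Op 2: write(P0, v2, 128). refcount(pp2)=2>1 -> COPY to pp4. 5 ppages; refcounts: pp0:2 pp1:2 pp2:1 pp3:2 pp4:1
Op 3: read(P0, v1) -> 40. No state change.
Op 4: fork(P1) -> P2. 5 ppages; refcounts: pp0:3 pp1:3 pp2:2 pp3:3 pp4:1
Op 5: write(P2, v1, 130). refcount(pp1)=3>1 -> COPY to pp5. 6 ppages; refcounts: pp0:3 pp1:2 pp2:2 pp3:3 pp4:1 pp5:1
Op 6: write(P2, v2, 170). refcount(pp2)=2>1 -> COPY to pp6. 7 ppages; refcounts: pp0:3 pp1:2 pp2:1 pp3:3 pp4:1 pp5:1 pp6:1

Answer: 3 2 1 3 1 1 1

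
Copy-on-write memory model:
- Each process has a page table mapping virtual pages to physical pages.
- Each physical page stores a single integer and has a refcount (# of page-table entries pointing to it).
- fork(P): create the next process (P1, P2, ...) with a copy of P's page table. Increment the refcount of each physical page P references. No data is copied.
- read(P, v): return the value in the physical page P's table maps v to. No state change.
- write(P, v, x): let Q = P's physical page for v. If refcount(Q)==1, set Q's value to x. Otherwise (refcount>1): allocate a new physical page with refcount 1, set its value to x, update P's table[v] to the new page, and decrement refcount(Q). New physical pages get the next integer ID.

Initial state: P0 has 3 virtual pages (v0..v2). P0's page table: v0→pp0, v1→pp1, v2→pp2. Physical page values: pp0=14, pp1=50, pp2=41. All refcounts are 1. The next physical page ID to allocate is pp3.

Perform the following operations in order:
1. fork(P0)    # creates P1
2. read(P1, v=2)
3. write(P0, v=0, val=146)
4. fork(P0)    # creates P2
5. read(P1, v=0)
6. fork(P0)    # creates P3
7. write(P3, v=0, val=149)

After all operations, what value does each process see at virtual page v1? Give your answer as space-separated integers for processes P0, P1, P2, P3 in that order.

Op 1: fork(P0) -> P1. 3 ppages; refcounts: pp0:2 pp1:2 pp2:2
Op 2: read(P1, v2) -> 41. No state change.
Op 3: write(P0, v0, 146). refcount(pp0)=2>1 -> COPY to pp3. 4 ppages; refcounts: pp0:1 pp1:2 pp2:2 pp3:1
Op 4: fork(P0) -> P2. 4 ppages; refcounts: pp0:1 pp1:3 pp2:3 pp3:2
Op 5: read(P1, v0) -> 14. No state change.
Op 6: fork(P0) -> P3. 4 ppages; refcounts: pp0:1 pp1:4 pp2:4 pp3:3
Op 7: write(P3, v0, 149). refcount(pp3)=3>1 -> COPY to pp4. 5 ppages; refcounts: pp0:1 pp1:4 pp2:4 pp3:2 pp4:1
P0: v1 -> pp1 = 50
P1: v1 -> pp1 = 50
P2: v1 -> pp1 = 50
P3: v1 -> pp1 = 50

Answer: 50 50 50 50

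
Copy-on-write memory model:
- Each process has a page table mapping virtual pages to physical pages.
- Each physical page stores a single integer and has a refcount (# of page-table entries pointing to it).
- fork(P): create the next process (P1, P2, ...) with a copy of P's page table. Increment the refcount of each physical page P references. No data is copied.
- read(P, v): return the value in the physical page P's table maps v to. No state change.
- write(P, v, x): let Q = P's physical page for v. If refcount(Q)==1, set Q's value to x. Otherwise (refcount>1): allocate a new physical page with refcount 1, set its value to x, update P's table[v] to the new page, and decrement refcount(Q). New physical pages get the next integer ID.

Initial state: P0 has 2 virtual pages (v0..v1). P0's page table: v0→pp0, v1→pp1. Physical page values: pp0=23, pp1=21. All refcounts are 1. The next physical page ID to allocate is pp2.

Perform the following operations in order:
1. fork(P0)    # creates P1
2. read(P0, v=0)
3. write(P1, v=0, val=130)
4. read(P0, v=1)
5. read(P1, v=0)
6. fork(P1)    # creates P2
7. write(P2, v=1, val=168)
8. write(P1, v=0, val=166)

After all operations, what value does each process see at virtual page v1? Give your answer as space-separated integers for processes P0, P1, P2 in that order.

Answer: 21 21 168

Derivation:
Op 1: fork(P0) -> P1. 2 ppages; refcounts: pp0:2 pp1:2
Op 2: read(P0, v0) -> 23. No state change.
Op 3: write(P1, v0, 130). refcount(pp0)=2>1 -> COPY to pp2. 3 ppages; refcounts: pp0:1 pp1:2 pp2:1
Op 4: read(P0, v1) -> 21. No state change.
Op 5: read(P1, v0) -> 130. No state change.
Op 6: fork(P1) -> P2. 3 ppages; refcounts: pp0:1 pp1:3 pp2:2
Op 7: write(P2, v1, 168). refcount(pp1)=3>1 -> COPY to pp3. 4 ppages; refcounts: pp0:1 pp1:2 pp2:2 pp3:1
Op 8: write(P1, v0, 166). refcount(pp2)=2>1 -> COPY to pp4. 5 ppages; refcounts: pp0:1 pp1:2 pp2:1 pp3:1 pp4:1
P0: v1 -> pp1 = 21
P1: v1 -> pp1 = 21
P2: v1 -> pp3 = 168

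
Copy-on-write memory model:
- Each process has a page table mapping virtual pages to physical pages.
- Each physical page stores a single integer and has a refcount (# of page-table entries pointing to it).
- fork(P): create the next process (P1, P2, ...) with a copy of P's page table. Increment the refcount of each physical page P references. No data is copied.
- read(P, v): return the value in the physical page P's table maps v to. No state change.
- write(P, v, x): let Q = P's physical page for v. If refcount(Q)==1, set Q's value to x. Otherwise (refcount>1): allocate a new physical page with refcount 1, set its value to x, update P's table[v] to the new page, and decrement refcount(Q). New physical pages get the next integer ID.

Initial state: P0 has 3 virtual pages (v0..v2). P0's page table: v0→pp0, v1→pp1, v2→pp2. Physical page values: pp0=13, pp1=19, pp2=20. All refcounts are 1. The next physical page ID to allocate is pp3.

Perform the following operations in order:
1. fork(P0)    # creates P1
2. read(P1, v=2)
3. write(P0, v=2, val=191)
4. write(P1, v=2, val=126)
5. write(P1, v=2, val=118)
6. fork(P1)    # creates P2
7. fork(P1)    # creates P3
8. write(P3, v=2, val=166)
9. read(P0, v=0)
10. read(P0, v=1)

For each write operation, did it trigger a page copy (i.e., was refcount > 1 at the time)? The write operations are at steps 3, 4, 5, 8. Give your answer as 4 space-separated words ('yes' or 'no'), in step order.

Op 1: fork(P0) -> P1. 3 ppages; refcounts: pp0:2 pp1:2 pp2:2
Op 2: read(P1, v2) -> 20. No state change.
Op 3: write(P0, v2, 191). refcount(pp2)=2>1 -> COPY to pp3. 4 ppages; refcounts: pp0:2 pp1:2 pp2:1 pp3:1
Op 4: write(P1, v2, 126). refcount(pp2)=1 -> write in place. 4 ppages; refcounts: pp0:2 pp1:2 pp2:1 pp3:1
Op 5: write(P1, v2, 118). refcount(pp2)=1 -> write in place. 4 ppages; refcounts: pp0:2 pp1:2 pp2:1 pp3:1
Op 6: fork(P1) -> P2. 4 ppages; refcounts: pp0:3 pp1:3 pp2:2 pp3:1
Op 7: fork(P1) -> P3. 4 ppages; refcounts: pp0:4 pp1:4 pp2:3 pp3:1
Op 8: write(P3, v2, 166). refcount(pp2)=3>1 -> COPY to pp4. 5 ppages; refcounts: pp0:4 pp1:4 pp2:2 pp3:1 pp4:1
Op 9: read(P0, v0) -> 13. No state change.
Op 10: read(P0, v1) -> 19. No state change.

yes no no yes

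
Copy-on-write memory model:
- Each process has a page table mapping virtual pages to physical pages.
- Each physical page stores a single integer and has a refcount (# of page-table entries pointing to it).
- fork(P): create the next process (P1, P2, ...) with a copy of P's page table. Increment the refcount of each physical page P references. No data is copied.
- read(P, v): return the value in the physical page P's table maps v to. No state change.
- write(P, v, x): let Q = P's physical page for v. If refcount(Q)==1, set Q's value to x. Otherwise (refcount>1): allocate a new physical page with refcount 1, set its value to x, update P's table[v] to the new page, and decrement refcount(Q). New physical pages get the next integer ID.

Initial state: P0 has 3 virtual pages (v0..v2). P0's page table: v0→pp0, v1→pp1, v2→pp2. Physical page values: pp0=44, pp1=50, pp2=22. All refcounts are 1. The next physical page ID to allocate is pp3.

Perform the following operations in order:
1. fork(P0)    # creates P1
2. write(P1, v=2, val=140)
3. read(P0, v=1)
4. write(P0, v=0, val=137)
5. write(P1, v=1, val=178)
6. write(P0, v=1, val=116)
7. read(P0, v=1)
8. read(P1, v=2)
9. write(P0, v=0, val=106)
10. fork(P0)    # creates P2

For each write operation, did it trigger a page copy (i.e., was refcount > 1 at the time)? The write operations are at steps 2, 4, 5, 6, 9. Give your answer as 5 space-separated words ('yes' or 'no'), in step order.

Op 1: fork(P0) -> P1. 3 ppages; refcounts: pp0:2 pp1:2 pp2:2
Op 2: write(P1, v2, 140). refcount(pp2)=2>1 -> COPY to pp3. 4 ppages; refcounts: pp0:2 pp1:2 pp2:1 pp3:1
Op 3: read(P0, v1) -> 50. No state change.
Op 4: write(P0, v0, 137). refcount(pp0)=2>1 -> COPY to pp4. 5 ppages; refcounts: pp0:1 pp1:2 pp2:1 pp3:1 pp4:1
Op 5: write(P1, v1, 178). refcount(pp1)=2>1 -> COPY to pp5. 6 ppages; refcounts: pp0:1 pp1:1 pp2:1 pp3:1 pp4:1 pp5:1
Op 6: write(P0, v1, 116). refcount(pp1)=1 -> write in place. 6 ppages; refcounts: pp0:1 pp1:1 pp2:1 pp3:1 pp4:1 pp5:1
Op 7: read(P0, v1) -> 116. No state change.
Op 8: read(P1, v2) -> 140. No state change.
Op 9: write(P0, v0, 106). refcount(pp4)=1 -> write in place. 6 ppages; refcounts: pp0:1 pp1:1 pp2:1 pp3:1 pp4:1 pp5:1
Op 10: fork(P0) -> P2. 6 ppages; refcounts: pp0:1 pp1:2 pp2:2 pp3:1 pp4:2 pp5:1

yes yes yes no no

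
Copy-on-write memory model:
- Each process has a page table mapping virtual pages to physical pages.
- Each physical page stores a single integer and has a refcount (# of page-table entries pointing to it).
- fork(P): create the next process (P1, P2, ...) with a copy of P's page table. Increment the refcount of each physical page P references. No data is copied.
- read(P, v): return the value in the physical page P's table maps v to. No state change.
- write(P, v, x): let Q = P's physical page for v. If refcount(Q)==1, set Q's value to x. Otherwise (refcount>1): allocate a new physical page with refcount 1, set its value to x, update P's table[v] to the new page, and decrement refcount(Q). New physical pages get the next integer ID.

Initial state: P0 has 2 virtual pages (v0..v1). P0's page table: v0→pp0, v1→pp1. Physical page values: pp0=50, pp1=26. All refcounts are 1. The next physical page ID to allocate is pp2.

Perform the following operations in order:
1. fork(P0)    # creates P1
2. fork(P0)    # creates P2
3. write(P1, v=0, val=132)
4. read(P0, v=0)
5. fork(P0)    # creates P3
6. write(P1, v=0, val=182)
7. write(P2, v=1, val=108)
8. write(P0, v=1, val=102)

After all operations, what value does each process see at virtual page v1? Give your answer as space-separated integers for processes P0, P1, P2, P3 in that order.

Answer: 102 26 108 26

Derivation:
Op 1: fork(P0) -> P1. 2 ppages; refcounts: pp0:2 pp1:2
Op 2: fork(P0) -> P2. 2 ppages; refcounts: pp0:3 pp1:3
Op 3: write(P1, v0, 132). refcount(pp0)=3>1 -> COPY to pp2. 3 ppages; refcounts: pp0:2 pp1:3 pp2:1
Op 4: read(P0, v0) -> 50. No state change.
Op 5: fork(P0) -> P3. 3 ppages; refcounts: pp0:3 pp1:4 pp2:1
Op 6: write(P1, v0, 182). refcount(pp2)=1 -> write in place. 3 ppages; refcounts: pp0:3 pp1:4 pp2:1
Op 7: write(P2, v1, 108). refcount(pp1)=4>1 -> COPY to pp3. 4 ppages; refcounts: pp0:3 pp1:3 pp2:1 pp3:1
Op 8: write(P0, v1, 102). refcount(pp1)=3>1 -> COPY to pp4. 5 ppages; refcounts: pp0:3 pp1:2 pp2:1 pp3:1 pp4:1
P0: v1 -> pp4 = 102
P1: v1 -> pp1 = 26
P2: v1 -> pp3 = 108
P3: v1 -> pp1 = 26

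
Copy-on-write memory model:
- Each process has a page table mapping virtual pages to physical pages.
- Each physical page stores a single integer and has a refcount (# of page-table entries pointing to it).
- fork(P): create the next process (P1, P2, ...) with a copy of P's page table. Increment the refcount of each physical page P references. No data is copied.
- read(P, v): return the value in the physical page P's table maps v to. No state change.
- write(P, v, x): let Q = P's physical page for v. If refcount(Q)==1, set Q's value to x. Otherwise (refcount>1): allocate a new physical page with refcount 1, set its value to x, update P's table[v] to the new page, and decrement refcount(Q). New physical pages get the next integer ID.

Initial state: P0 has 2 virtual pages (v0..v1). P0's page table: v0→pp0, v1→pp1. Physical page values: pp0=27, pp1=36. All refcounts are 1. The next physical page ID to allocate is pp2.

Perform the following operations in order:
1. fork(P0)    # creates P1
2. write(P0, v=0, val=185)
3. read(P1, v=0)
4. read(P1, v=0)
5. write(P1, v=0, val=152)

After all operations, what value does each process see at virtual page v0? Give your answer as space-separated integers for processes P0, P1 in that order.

Answer: 185 152

Derivation:
Op 1: fork(P0) -> P1. 2 ppages; refcounts: pp0:2 pp1:2
Op 2: write(P0, v0, 185). refcount(pp0)=2>1 -> COPY to pp2. 3 ppages; refcounts: pp0:1 pp1:2 pp2:1
Op 3: read(P1, v0) -> 27. No state change.
Op 4: read(P1, v0) -> 27. No state change.
Op 5: write(P1, v0, 152). refcount(pp0)=1 -> write in place. 3 ppages; refcounts: pp0:1 pp1:2 pp2:1
P0: v0 -> pp2 = 185
P1: v0 -> pp0 = 152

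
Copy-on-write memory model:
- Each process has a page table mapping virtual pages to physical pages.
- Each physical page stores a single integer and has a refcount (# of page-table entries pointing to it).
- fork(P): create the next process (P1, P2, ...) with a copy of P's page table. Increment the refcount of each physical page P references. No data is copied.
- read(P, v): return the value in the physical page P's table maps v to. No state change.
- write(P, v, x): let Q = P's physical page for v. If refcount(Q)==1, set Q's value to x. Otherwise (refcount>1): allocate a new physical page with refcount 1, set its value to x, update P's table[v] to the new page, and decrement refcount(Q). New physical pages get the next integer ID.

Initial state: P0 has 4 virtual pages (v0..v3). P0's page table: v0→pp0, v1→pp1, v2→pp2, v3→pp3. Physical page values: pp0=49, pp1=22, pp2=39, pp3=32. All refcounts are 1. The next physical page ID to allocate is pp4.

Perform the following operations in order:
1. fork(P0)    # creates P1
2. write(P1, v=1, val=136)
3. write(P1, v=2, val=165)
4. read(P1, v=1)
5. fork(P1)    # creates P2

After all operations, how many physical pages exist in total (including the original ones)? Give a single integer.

Op 1: fork(P0) -> P1. 4 ppages; refcounts: pp0:2 pp1:2 pp2:2 pp3:2
Op 2: write(P1, v1, 136). refcount(pp1)=2>1 -> COPY to pp4. 5 ppages; refcounts: pp0:2 pp1:1 pp2:2 pp3:2 pp4:1
Op 3: write(P1, v2, 165). refcount(pp2)=2>1 -> COPY to pp5. 6 ppages; refcounts: pp0:2 pp1:1 pp2:1 pp3:2 pp4:1 pp5:1
Op 4: read(P1, v1) -> 136. No state change.
Op 5: fork(P1) -> P2. 6 ppages; refcounts: pp0:3 pp1:1 pp2:1 pp3:3 pp4:2 pp5:2

Answer: 6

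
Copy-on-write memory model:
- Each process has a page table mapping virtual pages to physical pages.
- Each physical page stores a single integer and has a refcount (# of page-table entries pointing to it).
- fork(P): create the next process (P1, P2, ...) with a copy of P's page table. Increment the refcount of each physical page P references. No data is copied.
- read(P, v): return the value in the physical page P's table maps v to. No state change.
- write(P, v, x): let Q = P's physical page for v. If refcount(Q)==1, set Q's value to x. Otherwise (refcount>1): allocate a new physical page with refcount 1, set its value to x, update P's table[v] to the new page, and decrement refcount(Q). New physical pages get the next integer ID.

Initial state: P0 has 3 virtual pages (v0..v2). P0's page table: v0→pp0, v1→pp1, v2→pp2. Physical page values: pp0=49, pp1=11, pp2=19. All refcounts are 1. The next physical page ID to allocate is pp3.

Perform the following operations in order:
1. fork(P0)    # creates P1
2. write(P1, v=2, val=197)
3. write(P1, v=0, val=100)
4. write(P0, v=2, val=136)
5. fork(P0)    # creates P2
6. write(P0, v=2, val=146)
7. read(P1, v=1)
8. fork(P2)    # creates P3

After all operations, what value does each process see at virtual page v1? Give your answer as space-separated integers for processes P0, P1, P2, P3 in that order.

Answer: 11 11 11 11

Derivation:
Op 1: fork(P0) -> P1. 3 ppages; refcounts: pp0:2 pp1:2 pp2:2
Op 2: write(P1, v2, 197). refcount(pp2)=2>1 -> COPY to pp3. 4 ppages; refcounts: pp0:2 pp1:2 pp2:1 pp3:1
Op 3: write(P1, v0, 100). refcount(pp0)=2>1 -> COPY to pp4. 5 ppages; refcounts: pp0:1 pp1:2 pp2:1 pp3:1 pp4:1
Op 4: write(P0, v2, 136). refcount(pp2)=1 -> write in place. 5 ppages; refcounts: pp0:1 pp1:2 pp2:1 pp3:1 pp4:1
Op 5: fork(P0) -> P2. 5 ppages; refcounts: pp0:2 pp1:3 pp2:2 pp3:1 pp4:1
Op 6: write(P0, v2, 146). refcount(pp2)=2>1 -> COPY to pp5. 6 ppages; refcounts: pp0:2 pp1:3 pp2:1 pp3:1 pp4:1 pp5:1
Op 7: read(P1, v1) -> 11. No state change.
Op 8: fork(P2) -> P3. 6 ppages; refcounts: pp0:3 pp1:4 pp2:2 pp3:1 pp4:1 pp5:1
P0: v1 -> pp1 = 11
P1: v1 -> pp1 = 11
P2: v1 -> pp1 = 11
P3: v1 -> pp1 = 11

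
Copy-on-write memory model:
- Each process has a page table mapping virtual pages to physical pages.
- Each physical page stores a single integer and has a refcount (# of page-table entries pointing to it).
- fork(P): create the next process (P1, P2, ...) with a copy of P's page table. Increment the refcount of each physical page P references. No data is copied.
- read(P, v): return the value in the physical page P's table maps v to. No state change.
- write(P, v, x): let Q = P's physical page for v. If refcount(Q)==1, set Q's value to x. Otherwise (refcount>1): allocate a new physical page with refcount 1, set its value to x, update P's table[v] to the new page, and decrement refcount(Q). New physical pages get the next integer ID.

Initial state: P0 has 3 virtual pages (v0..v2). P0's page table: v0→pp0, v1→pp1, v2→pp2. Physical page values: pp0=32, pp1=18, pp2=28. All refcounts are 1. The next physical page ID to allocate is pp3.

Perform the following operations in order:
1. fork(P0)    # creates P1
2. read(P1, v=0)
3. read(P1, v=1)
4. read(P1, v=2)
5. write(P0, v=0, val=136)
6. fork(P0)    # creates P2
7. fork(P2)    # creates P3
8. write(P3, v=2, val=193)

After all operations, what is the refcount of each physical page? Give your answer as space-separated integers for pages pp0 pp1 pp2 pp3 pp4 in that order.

Op 1: fork(P0) -> P1. 3 ppages; refcounts: pp0:2 pp1:2 pp2:2
Op 2: read(P1, v0) -> 32. No state change.
Op 3: read(P1, v1) -> 18. No state change.
Op 4: read(P1, v2) -> 28. No state change.
Op 5: write(P0, v0, 136). refcount(pp0)=2>1 -> COPY to pp3. 4 ppages; refcounts: pp0:1 pp1:2 pp2:2 pp3:1
Op 6: fork(P0) -> P2. 4 ppages; refcounts: pp0:1 pp1:3 pp2:3 pp3:2
Op 7: fork(P2) -> P3. 4 ppages; refcounts: pp0:1 pp1:4 pp2:4 pp3:3
Op 8: write(P3, v2, 193). refcount(pp2)=4>1 -> COPY to pp4. 5 ppages; refcounts: pp0:1 pp1:4 pp2:3 pp3:3 pp4:1

Answer: 1 4 3 3 1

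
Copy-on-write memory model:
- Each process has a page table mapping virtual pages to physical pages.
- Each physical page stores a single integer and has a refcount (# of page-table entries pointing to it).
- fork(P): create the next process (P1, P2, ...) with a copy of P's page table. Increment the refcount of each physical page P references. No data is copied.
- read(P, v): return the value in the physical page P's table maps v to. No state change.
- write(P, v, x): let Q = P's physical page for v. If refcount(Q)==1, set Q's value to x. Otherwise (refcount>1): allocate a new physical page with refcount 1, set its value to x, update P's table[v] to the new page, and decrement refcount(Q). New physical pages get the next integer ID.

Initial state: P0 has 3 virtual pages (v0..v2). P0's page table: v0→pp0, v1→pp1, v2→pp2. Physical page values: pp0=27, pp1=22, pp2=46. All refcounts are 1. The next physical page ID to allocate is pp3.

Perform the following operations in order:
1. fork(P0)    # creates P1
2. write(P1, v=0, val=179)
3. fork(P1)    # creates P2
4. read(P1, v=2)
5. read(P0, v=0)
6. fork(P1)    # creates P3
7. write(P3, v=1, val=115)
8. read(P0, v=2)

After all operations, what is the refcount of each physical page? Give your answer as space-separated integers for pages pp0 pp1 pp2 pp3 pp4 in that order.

Op 1: fork(P0) -> P1. 3 ppages; refcounts: pp0:2 pp1:2 pp2:2
Op 2: write(P1, v0, 179). refcount(pp0)=2>1 -> COPY to pp3. 4 ppages; refcounts: pp0:1 pp1:2 pp2:2 pp3:1
Op 3: fork(P1) -> P2. 4 ppages; refcounts: pp0:1 pp1:3 pp2:3 pp3:2
Op 4: read(P1, v2) -> 46. No state change.
Op 5: read(P0, v0) -> 27. No state change.
Op 6: fork(P1) -> P3. 4 ppages; refcounts: pp0:1 pp1:4 pp2:4 pp3:3
Op 7: write(P3, v1, 115). refcount(pp1)=4>1 -> COPY to pp4. 5 ppages; refcounts: pp0:1 pp1:3 pp2:4 pp3:3 pp4:1
Op 8: read(P0, v2) -> 46. No state change.

Answer: 1 3 4 3 1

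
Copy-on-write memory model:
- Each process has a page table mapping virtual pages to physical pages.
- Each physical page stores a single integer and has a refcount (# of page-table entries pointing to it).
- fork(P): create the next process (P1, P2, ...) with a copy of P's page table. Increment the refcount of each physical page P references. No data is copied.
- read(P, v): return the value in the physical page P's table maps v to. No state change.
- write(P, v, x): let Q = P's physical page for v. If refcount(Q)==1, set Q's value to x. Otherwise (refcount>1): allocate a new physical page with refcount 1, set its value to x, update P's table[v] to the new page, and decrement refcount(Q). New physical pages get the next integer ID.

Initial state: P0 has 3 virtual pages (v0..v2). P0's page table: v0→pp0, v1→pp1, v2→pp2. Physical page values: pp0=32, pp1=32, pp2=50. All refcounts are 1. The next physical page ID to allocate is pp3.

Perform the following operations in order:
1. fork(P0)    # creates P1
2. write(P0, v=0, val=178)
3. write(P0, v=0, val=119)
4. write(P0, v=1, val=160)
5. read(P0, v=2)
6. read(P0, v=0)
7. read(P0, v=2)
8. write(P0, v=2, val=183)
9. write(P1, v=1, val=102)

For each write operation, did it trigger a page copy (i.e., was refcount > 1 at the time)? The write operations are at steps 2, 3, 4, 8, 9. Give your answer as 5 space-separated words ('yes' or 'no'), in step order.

Op 1: fork(P0) -> P1. 3 ppages; refcounts: pp0:2 pp1:2 pp2:2
Op 2: write(P0, v0, 178). refcount(pp0)=2>1 -> COPY to pp3. 4 ppages; refcounts: pp0:1 pp1:2 pp2:2 pp3:1
Op 3: write(P0, v0, 119). refcount(pp3)=1 -> write in place. 4 ppages; refcounts: pp0:1 pp1:2 pp2:2 pp3:1
Op 4: write(P0, v1, 160). refcount(pp1)=2>1 -> COPY to pp4. 5 ppages; refcounts: pp0:1 pp1:1 pp2:2 pp3:1 pp4:1
Op 5: read(P0, v2) -> 50. No state change.
Op 6: read(P0, v0) -> 119. No state change.
Op 7: read(P0, v2) -> 50. No state change.
Op 8: write(P0, v2, 183). refcount(pp2)=2>1 -> COPY to pp5. 6 ppages; refcounts: pp0:1 pp1:1 pp2:1 pp3:1 pp4:1 pp5:1
Op 9: write(P1, v1, 102). refcount(pp1)=1 -> write in place. 6 ppages; refcounts: pp0:1 pp1:1 pp2:1 pp3:1 pp4:1 pp5:1

yes no yes yes no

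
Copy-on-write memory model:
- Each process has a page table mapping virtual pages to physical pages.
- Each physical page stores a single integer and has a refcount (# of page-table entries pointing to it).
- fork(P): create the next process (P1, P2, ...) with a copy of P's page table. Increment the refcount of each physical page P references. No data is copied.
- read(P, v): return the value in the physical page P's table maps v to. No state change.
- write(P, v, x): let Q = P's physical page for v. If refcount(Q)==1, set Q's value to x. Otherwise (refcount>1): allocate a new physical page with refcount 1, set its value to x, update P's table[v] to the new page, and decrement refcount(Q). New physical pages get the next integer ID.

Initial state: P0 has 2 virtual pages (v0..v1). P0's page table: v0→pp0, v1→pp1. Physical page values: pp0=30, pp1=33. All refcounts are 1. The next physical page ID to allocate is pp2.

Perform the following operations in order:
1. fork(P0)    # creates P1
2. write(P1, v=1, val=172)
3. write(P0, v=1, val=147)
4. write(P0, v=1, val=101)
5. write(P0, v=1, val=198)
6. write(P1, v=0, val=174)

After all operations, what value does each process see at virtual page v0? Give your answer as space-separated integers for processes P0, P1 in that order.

Answer: 30 174

Derivation:
Op 1: fork(P0) -> P1. 2 ppages; refcounts: pp0:2 pp1:2
Op 2: write(P1, v1, 172). refcount(pp1)=2>1 -> COPY to pp2. 3 ppages; refcounts: pp0:2 pp1:1 pp2:1
Op 3: write(P0, v1, 147). refcount(pp1)=1 -> write in place. 3 ppages; refcounts: pp0:2 pp1:1 pp2:1
Op 4: write(P0, v1, 101). refcount(pp1)=1 -> write in place. 3 ppages; refcounts: pp0:2 pp1:1 pp2:1
Op 5: write(P0, v1, 198). refcount(pp1)=1 -> write in place. 3 ppages; refcounts: pp0:2 pp1:1 pp2:1
Op 6: write(P1, v0, 174). refcount(pp0)=2>1 -> COPY to pp3. 4 ppages; refcounts: pp0:1 pp1:1 pp2:1 pp3:1
P0: v0 -> pp0 = 30
P1: v0 -> pp3 = 174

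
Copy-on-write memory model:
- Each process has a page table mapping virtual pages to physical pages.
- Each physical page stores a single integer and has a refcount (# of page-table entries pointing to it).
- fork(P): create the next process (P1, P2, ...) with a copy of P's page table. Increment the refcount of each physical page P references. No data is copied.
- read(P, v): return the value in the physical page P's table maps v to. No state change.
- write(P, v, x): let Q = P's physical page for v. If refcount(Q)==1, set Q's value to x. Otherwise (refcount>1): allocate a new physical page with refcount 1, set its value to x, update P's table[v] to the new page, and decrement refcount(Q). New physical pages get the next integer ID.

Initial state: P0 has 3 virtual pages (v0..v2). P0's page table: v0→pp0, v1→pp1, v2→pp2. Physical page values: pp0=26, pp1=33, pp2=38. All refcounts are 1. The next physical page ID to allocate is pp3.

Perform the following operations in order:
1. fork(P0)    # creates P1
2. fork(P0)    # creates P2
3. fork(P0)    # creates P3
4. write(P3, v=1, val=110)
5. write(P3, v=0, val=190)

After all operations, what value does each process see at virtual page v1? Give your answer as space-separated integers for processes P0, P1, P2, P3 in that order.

Answer: 33 33 33 110

Derivation:
Op 1: fork(P0) -> P1. 3 ppages; refcounts: pp0:2 pp1:2 pp2:2
Op 2: fork(P0) -> P2. 3 ppages; refcounts: pp0:3 pp1:3 pp2:3
Op 3: fork(P0) -> P3. 3 ppages; refcounts: pp0:4 pp1:4 pp2:4
Op 4: write(P3, v1, 110). refcount(pp1)=4>1 -> COPY to pp3. 4 ppages; refcounts: pp0:4 pp1:3 pp2:4 pp3:1
Op 5: write(P3, v0, 190). refcount(pp0)=4>1 -> COPY to pp4. 5 ppages; refcounts: pp0:3 pp1:3 pp2:4 pp3:1 pp4:1
P0: v1 -> pp1 = 33
P1: v1 -> pp1 = 33
P2: v1 -> pp1 = 33
P3: v1 -> pp3 = 110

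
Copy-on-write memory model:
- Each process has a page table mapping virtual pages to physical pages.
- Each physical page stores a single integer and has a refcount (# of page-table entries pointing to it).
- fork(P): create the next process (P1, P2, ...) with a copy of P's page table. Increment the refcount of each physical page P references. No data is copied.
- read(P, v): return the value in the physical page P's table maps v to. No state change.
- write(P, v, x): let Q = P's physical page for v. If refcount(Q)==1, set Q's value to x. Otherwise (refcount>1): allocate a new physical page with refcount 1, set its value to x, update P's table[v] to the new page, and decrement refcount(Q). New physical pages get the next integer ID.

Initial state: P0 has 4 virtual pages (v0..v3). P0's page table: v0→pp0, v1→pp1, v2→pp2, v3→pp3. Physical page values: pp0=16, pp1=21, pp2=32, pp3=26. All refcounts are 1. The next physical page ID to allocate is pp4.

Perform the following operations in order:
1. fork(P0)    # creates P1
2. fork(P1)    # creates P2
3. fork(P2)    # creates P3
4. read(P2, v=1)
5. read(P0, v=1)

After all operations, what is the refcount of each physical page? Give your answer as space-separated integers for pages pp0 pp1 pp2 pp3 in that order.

Answer: 4 4 4 4

Derivation:
Op 1: fork(P0) -> P1. 4 ppages; refcounts: pp0:2 pp1:2 pp2:2 pp3:2
Op 2: fork(P1) -> P2. 4 ppages; refcounts: pp0:3 pp1:3 pp2:3 pp3:3
Op 3: fork(P2) -> P3. 4 ppages; refcounts: pp0:4 pp1:4 pp2:4 pp3:4
Op 4: read(P2, v1) -> 21. No state change.
Op 5: read(P0, v1) -> 21. No state change.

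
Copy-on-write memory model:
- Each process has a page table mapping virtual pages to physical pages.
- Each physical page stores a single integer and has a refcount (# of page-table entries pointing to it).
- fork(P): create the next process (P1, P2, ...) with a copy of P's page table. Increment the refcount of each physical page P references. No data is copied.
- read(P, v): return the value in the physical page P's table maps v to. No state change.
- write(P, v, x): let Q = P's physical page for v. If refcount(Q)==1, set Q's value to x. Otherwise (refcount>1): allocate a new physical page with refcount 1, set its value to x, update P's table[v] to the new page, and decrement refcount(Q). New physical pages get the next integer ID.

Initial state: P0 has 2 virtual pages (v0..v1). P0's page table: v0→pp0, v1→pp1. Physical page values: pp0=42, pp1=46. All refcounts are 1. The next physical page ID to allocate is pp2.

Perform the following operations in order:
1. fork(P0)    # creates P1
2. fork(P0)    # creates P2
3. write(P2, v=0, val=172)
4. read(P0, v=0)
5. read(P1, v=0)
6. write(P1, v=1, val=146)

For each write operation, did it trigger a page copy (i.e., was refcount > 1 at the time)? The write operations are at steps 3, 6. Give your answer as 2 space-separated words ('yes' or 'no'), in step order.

Op 1: fork(P0) -> P1. 2 ppages; refcounts: pp0:2 pp1:2
Op 2: fork(P0) -> P2. 2 ppages; refcounts: pp0:3 pp1:3
Op 3: write(P2, v0, 172). refcount(pp0)=3>1 -> COPY to pp2. 3 ppages; refcounts: pp0:2 pp1:3 pp2:1
Op 4: read(P0, v0) -> 42. No state change.
Op 5: read(P1, v0) -> 42. No state change.
Op 6: write(P1, v1, 146). refcount(pp1)=3>1 -> COPY to pp3. 4 ppages; refcounts: pp0:2 pp1:2 pp2:1 pp3:1

yes yes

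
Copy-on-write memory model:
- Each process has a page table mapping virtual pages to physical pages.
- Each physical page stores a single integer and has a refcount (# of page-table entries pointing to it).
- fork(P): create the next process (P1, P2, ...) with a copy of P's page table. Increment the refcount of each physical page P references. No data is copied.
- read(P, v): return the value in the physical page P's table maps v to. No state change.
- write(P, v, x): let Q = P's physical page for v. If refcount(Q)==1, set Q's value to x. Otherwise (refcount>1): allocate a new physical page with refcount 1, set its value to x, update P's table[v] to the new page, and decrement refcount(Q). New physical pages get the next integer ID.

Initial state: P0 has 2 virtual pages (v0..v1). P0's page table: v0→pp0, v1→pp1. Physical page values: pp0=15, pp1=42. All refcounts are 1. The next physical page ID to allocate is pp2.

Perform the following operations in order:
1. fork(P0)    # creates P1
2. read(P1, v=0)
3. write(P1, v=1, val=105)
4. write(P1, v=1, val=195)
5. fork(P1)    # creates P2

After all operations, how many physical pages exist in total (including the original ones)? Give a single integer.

Op 1: fork(P0) -> P1. 2 ppages; refcounts: pp0:2 pp1:2
Op 2: read(P1, v0) -> 15. No state change.
Op 3: write(P1, v1, 105). refcount(pp1)=2>1 -> COPY to pp2. 3 ppages; refcounts: pp0:2 pp1:1 pp2:1
Op 4: write(P1, v1, 195). refcount(pp2)=1 -> write in place. 3 ppages; refcounts: pp0:2 pp1:1 pp2:1
Op 5: fork(P1) -> P2. 3 ppages; refcounts: pp0:3 pp1:1 pp2:2

Answer: 3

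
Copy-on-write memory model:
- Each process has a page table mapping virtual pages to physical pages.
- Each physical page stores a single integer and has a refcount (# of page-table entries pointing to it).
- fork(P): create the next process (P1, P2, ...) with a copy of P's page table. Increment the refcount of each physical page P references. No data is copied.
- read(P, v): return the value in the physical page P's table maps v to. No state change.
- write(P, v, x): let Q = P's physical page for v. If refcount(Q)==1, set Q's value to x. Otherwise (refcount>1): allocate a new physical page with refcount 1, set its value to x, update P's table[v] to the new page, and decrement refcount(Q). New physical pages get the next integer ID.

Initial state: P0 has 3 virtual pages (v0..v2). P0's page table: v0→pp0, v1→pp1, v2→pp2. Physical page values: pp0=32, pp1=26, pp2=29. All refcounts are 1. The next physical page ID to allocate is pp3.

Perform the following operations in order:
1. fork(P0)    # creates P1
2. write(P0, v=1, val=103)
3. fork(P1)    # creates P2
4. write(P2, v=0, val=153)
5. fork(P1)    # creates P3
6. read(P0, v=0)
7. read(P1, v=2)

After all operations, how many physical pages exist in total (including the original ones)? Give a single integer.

Op 1: fork(P0) -> P1. 3 ppages; refcounts: pp0:2 pp1:2 pp2:2
Op 2: write(P0, v1, 103). refcount(pp1)=2>1 -> COPY to pp3. 4 ppages; refcounts: pp0:2 pp1:1 pp2:2 pp3:1
Op 3: fork(P1) -> P2. 4 ppages; refcounts: pp0:3 pp1:2 pp2:3 pp3:1
Op 4: write(P2, v0, 153). refcount(pp0)=3>1 -> COPY to pp4. 5 ppages; refcounts: pp0:2 pp1:2 pp2:3 pp3:1 pp4:1
Op 5: fork(P1) -> P3. 5 ppages; refcounts: pp0:3 pp1:3 pp2:4 pp3:1 pp4:1
Op 6: read(P0, v0) -> 32. No state change.
Op 7: read(P1, v2) -> 29. No state change.

Answer: 5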